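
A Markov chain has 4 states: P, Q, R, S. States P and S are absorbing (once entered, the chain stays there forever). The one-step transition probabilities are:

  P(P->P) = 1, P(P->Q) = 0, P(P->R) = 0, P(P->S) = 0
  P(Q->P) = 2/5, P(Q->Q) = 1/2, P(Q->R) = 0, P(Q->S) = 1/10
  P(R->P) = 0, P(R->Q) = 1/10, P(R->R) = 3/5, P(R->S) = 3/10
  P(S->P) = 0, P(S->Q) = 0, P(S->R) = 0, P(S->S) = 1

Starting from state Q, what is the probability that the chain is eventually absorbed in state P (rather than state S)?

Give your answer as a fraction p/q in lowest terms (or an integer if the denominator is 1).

Let a_i = P(absorbed in P | start in state i).
Boundary conditions: a_P = 1, a_S = 0.
For each transient state i, a_i = sum_j P(i->j) * a_j:
  a_Q = 2/5*a_P + 1/2*a_Q + 0*a_R + 1/10*a_S
  a_R = 0*a_P + 1/10*a_Q + 3/5*a_R + 3/10*a_S

Substituting a_P = 1 and a_S = 0, rearrange to (I - Q) a = r where r[i] = P(i -> P):
  [1/2, 0] . (a_Q, a_R) = 2/5
  [-1/10, 2/5] . (a_Q, a_R) = 0

Solving yields:
  a_Q = 4/5
  a_R = 1/5

Starting state is Q, so the absorption probability is a_Q = 4/5.

Answer: 4/5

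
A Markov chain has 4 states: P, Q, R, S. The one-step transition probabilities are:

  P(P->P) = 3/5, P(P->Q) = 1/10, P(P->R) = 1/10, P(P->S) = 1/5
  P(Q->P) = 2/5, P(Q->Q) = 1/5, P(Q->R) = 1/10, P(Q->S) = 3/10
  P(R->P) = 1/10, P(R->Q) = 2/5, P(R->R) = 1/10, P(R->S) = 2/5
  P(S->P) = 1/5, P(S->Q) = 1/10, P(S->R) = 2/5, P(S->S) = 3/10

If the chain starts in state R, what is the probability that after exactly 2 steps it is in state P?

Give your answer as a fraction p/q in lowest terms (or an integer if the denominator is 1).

Answer: 31/100

Derivation:
Computing P^2 by repeated multiplication:
P^1 =
  P: [3/5, 1/10, 1/10, 1/5]
  Q: [2/5, 1/5, 1/10, 3/10]
  R: [1/10, 2/5, 1/10, 2/5]
  S: [1/5, 1/10, 2/5, 3/10]
P^2 =
  P: [9/20, 7/50, 4/25, 1/4]
  Q: [39/100, 3/20, 19/100, 27/100]
  R: [31/100, 17/100, 11/50, 3/10]
  S: [13/50, 23/100, 19/100, 8/25]

(P^2)[R -> P] = 31/100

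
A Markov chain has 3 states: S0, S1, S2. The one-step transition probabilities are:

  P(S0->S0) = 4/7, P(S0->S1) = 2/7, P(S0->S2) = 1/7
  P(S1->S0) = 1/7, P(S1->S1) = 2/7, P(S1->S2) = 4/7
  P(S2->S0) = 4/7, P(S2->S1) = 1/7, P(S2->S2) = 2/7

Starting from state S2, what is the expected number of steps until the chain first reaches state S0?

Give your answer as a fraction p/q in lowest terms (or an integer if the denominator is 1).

Answer: 2

Derivation:
Let h_i = expected steps to first reach S0 from state i.
Boundary: h_S0 = 0.
First-step equations for the other states:
  h_S1 = 1 + 1/7*h_S0 + 2/7*h_S1 + 4/7*h_S2
  h_S2 = 1 + 4/7*h_S0 + 1/7*h_S1 + 2/7*h_S2

Substituting h_S0 = 0 and rearranging gives the linear system (I - Q) h = 1:
  [5/7, -4/7] . (h_S1, h_S2) = 1
  [-1/7, 5/7] . (h_S1, h_S2) = 1

Solving yields:
  h_S1 = 3
  h_S2 = 2

Starting state is S2, so the expected hitting time is h_S2 = 2.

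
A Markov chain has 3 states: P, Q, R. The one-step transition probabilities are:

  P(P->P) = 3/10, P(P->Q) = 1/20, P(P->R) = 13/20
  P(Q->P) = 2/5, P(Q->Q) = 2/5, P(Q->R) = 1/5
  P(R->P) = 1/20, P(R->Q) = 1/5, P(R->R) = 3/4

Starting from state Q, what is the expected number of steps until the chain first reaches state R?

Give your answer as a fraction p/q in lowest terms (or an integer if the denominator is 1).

Let h_i = expected steps to first reach R from state i.
Boundary: h_R = 0.
First-step equations for the other states:
  h_P = 1 + 3/10*h_P + 1/20*h_Q + 13/20*h_R
  h_Q = 1 + 2/5*h_P + 2/5*h_Q + 1/5*h_R

Substituting h_R = 0 and rearranging gives the linear system (I - Q) h = 1:
  [7/10, -1/20] . (h_P, h_Q) = 1
  [-2/5, 3/5] . (h_P, h_Q) = 1

Solving yields:
  h_P = 13/8
  h_Q = 11/4

Starting state is Q, so the expected hitting time is h_Q = 11/4.

Answer: 11/4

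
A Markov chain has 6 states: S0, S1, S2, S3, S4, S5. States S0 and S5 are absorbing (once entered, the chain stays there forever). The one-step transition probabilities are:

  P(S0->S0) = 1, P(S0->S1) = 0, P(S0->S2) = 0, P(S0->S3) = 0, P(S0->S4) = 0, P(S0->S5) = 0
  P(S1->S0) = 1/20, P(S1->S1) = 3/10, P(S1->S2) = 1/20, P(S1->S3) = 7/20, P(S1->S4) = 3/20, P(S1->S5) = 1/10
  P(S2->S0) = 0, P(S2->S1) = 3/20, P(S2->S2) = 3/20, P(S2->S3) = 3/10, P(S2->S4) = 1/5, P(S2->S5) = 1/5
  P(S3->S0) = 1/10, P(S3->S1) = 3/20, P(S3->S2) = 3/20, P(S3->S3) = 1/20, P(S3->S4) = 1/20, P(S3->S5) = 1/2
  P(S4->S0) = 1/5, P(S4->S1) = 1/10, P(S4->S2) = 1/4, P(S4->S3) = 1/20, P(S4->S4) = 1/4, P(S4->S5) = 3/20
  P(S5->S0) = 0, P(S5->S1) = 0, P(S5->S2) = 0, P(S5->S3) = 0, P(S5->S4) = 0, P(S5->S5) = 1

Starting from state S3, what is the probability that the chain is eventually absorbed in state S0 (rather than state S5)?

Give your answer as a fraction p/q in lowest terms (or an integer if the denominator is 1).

Answer: 9473/47080

Derivation:
Let a_i = P(absorbed in S0 | start in state i).
Boundary conditions: a_S0 = 1, a_S5 = 0.
For each transient state i, a_i = sum_j P(i->j) * a_j:
  a_S1 = 1/20*a_S0 + 3/10*a_S1 + 1/20*a_S2 + 7/20*a_S3 + 3/20*a_S4 + 1/10*a_S5
  a_S2 = 0*a_S0 + 3/20*a_S1 + 3/20*a_S2 + 3/10*a_S3 + 1/5*a_S4 + 1/5*a_S5
  a_S3 = 1/10*a_S0 + 3/20*a_S1 + 3/20*a_S2 + 1/20*a_S3 + 1/20*a_S4 + 1/2*a_S5
  a_S4 = 1/5*a_S0 + 1/10*a_S1 + 1/4*a_S2 + 1/20*a_S3 + 1/4*a_S4 + 3/20*a_S5

Substituting a_S0 = 1 and a_S5 = 0, rearrange to (I - Q) a = r where r[i] = P(i -> S0):
  [7/10, -1/20, -7/20, -3/20] . (a_S1, a_S2, a_S3, a_S4) = 1/20
  [-3/20, 17/20, -3/10, -1/5] . (a_S1, a_S2, a_S3, a_S4) = 0
  [-3/20, -3/20, 19/20, -1/20] . (a_S1, a_S2, a_S3, a_S4) = 1/10
  [-1/10, -1/4, -1/20, 3/4] . (a_S1, a_S2, a_S3, a_S4) = 1/5

Solving yields:
  a_S1 = 1587/5885
  a_S2 = 4929/23540
  a_S3 = 9473/47080
  a_S4 = 3633/9416

Starting state is S3, so the absorption probability is a_S3 = 9473/47080.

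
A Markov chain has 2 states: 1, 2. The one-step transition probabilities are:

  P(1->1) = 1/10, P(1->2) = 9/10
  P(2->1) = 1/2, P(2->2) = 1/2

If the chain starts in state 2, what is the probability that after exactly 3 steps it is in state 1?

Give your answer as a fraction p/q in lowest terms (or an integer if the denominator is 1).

Answer: 19/50

Derivation:
Computing P^3 by repeated multiplication:
P^1 =
  1: [1/10, 9/10]
  2: [1/2, 1/2]
P^2 =
  1: [23/50, 27/50]
  2: [3/10, 7/10]
P^3 =
  1: [79/250, 171/250]
  2: [19/50, 31/50]

(P^3)[2 -> 1] = 19/50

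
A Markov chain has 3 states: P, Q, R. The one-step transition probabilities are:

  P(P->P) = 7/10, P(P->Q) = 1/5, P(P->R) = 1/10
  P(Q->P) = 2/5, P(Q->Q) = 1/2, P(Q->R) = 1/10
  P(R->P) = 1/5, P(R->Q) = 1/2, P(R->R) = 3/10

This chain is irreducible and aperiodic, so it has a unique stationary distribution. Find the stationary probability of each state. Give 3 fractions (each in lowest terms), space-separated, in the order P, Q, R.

The stationary distribution satisfies pi = pi * P, i.e.:
  pi_P = 7/10*pi_P + 2/5*pi_Q + 1/5*pi_R
  pi_Q = 1/5*pi_P + 1/2*pi_Q + 1/2*pi_R
  pi_R = 1/10*pi_P + 1/10*pi_Q + 3/10*pi_R
with normalization: pi_P + pi_Q + pi_R = 1.

Using the first 2 balance equations plus normalization, the linear system A*pi = b is:
  [-3/10, 2/5, 1/5] . pi = 0
  [1/5, -1/2, 1/2] . pi = 0
  [1, 1, 1] . pi = 1

Solving yields:
  pi_P = 15/28
  pi_Q = 19/56
  pi_R = 1/8

Verification (pi * P):
  15/28*7/10 + 19/56*2/5 + 1/8*1/5 = 15/28 = pi_P  (ok)
  15/28*1/5 + 19/56*1/2 + 1/8*1/2 = 19/56 = pi_Q  (ok)
  15/28*1/10 + 19/56*1/10 + 1/8*3/10 = 1/8 = pi_R  (ok)

Answer: 15/28 19/56 1/8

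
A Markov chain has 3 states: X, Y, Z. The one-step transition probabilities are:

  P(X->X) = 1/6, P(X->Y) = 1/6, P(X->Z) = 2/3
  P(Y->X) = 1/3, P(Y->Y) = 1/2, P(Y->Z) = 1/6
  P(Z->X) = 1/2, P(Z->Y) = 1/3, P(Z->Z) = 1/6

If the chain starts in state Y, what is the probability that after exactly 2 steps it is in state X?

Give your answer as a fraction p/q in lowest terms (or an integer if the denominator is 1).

Computing P^2 by repeated multiplication:
P^1 =
  X: [1/6, 1/6, 2/3]
  Y: [1/3, 1/2, 1/6]
  Z: [1/2, 1/3, 1/6]
P^2 =
  X: [5/12, 1/3, 1/4]
  Y: [11/36, 13/36, 1/3]
  Z: [5/18, 11/36, 5/12]

(P^2)[Y -> X] = 11/36

Answer: 11/36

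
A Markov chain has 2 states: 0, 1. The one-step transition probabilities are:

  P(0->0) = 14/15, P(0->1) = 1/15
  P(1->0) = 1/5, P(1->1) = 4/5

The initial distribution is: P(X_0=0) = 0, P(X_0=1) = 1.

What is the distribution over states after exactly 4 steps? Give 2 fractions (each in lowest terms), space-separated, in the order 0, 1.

Answer: 8996/16875 7879/16875

Derivation:
Propagating the distribution step by step (d_{t+1} = d_t * P):
d_0 = (0=0, 1=1)
  d_1[0] = 0*14/15 + 1*1/5 = 1/5
  d_1[1] = 0*1/15 + 1*4/5 = 4/5
d_1 = (0=1/5, 1=4/5)
  d_2[0] = 1/5*14/15 + 4/5*1/5 = 26/75
  d_2[1] = 1/5*1/15 + 4/5*4/5 = 49/75
d_2 = (0=26/75, 1=49/75)
  d_3[0] = 26/75*14/15 + 49/75*1/5 = 511/1125
  d_3[1] = 26/75*1/15 + 49/75*4/5 = 614/1125
d_3 = (0=511/1125, 1=614/1125)
  d_4[0] = 511/1125*14/15 + 614/1125*1/5 = 8996/16875
  d_4[1] = 511/1125*1/15 + 614/1125*4/5 = 7879/16875
d_4 = (0=8996/16875, 1=7879/16875)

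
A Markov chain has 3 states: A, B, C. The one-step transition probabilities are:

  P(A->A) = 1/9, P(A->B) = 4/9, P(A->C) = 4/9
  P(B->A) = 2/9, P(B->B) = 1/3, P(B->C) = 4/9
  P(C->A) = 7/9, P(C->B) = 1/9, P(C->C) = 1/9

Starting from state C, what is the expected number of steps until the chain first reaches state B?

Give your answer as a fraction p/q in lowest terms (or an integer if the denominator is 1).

Let h_i = expected steps to first reach B from state i.
Boundary: h_B = 0.
First-step equations for the other states:
  h_A = 1 + 1/9*h_A + 4/9*h_B + 4/9*h_C
  h_C = 1 + 7/9*h_A + 1/9*h_B + 1/9*h_C

Substituting h_B = 0 and rearranging gives the linear system (I - Q) h = 1:
  [8/9, -4/9] . (h_A, h_C) = 1
  [-7/9, 8/9] . (h_A, h_C) = 1

Solving yields:
  h_A = 3
  h_C = 15/4

Starting state is C, so the expected hitting time is h_C = 15/4.

Answer: 15/4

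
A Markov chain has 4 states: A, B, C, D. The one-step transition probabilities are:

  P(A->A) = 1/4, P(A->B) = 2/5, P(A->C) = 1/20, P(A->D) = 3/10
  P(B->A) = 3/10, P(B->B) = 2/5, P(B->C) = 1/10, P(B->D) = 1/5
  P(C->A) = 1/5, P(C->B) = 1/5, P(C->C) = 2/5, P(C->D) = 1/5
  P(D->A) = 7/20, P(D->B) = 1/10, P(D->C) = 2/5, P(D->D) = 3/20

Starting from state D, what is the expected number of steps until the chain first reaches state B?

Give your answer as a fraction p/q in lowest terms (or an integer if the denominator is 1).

Let h_i = expected steps to first reach B from state i.
Boundary: h_B = 0.
First-step equations for the other states:
  h_A = 1 + 1/4*h_A + 2/5*h_B + 1/20*h_C + 3/10*h_D
  h_C = 1 + 1/5*h_A + 1/5*h_B + 2/5*h_C + 1/5*h_D
  h_D = 1 + 7/20*h_A + 1/10*h_B + 2/5*h_C + 3/20*h_D

Substituting h_B = 0 and rearranging gives the linear system (I - Q) h = 1:
  [3/4, -1/20, -3/10] . (h_A, h_C, h_D) = 1
  [-1/5, 3/5, -1/5] . (h_A, h_C, h_D) = 1
  [-7/20, -2/5, 17/20] . (h_A, h_C, h_D) = 1

Solving yields:
  h_A = 1565/447
  h_C = 655/149
  h_D = 2095/447

Starting state is D, so the expected hitting time is h_D = 2095/447.

Answer: 2095/447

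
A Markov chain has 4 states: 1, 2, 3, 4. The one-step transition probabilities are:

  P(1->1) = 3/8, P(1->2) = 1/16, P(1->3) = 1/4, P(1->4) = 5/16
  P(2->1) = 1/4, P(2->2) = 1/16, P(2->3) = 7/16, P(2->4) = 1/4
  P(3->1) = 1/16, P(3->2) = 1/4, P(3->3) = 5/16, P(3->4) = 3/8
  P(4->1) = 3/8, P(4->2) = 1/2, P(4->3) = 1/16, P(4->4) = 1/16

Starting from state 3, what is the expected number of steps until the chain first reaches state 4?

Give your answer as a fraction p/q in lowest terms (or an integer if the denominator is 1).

Answer: 3488/1195

Derivation:
Let h_i = expected steps to first reach 4 from state i.
Boundary: h_4 = 0.
First-step equations for the other states:
  h_1 = 1 + 3/8*h_1 + 1/16*h_2 + 1/4*h_3 + 5/16*h_4
  h_2 = 1 + 1/4*h_1 + 1/16*h_2 + 7/16*h_3 + 1/4*h_4
  h_3 = 1 + 1/16*h_1 + 1/4*h_2 + 5/16*h_3 + 3/8*h_4

Substituting h_4 = 0 and rearranging gives the linear system (I - Q) h = 1:
  [5/8, -1/16, -1/4] . (h_1, h_2, h_3) = 1
  [-1/4, 15/16, -7/16] . (h_1, h_2, h_3) = 1
  [-1/16, -1/4, 11/16] . (h_1, h_2, h_3) = 1

Solving yields:
  h_1 = 3696/1195
  h_2 = 3888/1195
  h_3 = 3488/1195

Starting state is 3, so the expected hitting time is h_3 = 3488/1195.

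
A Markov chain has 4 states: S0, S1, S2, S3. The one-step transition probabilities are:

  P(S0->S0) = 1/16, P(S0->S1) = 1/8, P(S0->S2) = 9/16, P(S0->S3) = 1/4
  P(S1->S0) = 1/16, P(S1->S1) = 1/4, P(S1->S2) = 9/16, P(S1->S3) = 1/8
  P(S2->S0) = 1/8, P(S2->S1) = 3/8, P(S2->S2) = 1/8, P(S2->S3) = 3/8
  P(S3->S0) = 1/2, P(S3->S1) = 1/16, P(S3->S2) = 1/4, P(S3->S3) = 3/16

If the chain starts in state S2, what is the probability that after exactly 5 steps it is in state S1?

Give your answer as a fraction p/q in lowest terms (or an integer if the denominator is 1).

Computing P^5 by repeated multiplication:
P^1 =
  S0: [1/16, 1/8, 9/16, 1/4]
  S1: [1/16, 1/4, 9/16, 1/8]
  S2: [1/8, 3/8, 1/8, 3/8]
  S3: [1/2, 1/16, 1/4, 3/16]
P^2 =
  S0: [53/256, 17/64, 61/256, 37/128]
  S1: [39/256, 37/128, 71/256, 9/32]
  S2: [15/64, 23/128, 25/64, 25/128]
  S3: [41/256, 47/256, 101/256, 67/256]
P^3 =
  S0: [835/4096, 409/2048, 1507/4096, 117/512]
  S1: [831/4096, 109/512, 1447/4096, 473/2048]
  S2: [353/2048, 477/2048, 677/2048, 541/2048]
  S3: [413/2048, 943/4096, 631/2048, 1065/4096]
P^4 =
  S0: [12155/65536, 1865/8192, 21635/65536, 8413/32768]
  S1: [12165/65536, 7389/32768, 22005/65536, 4147/16384]
  S2: [407/2048, 7217/32768, 2747/8192, 8051/32768]
  S3: [12813/65536, 14061/65536, 22705/65536, 15957/65536]
P^5 =
  S0: [204953/1048576, 115313/524288, 354249/1048576, 64687/262144]
  S1: [203657/1048576, 58015/262144, 352849/1048576, 130005/524288]
  S2: [100113/524288, 115871/524288, 177741/524288, 130563/524288]
  S3: [49985/262144, 234057/1048576, 2743/8192, 263475/1048576]

(P^5)[S2 -> S1] = 115871/524288

Answer: 115871/524288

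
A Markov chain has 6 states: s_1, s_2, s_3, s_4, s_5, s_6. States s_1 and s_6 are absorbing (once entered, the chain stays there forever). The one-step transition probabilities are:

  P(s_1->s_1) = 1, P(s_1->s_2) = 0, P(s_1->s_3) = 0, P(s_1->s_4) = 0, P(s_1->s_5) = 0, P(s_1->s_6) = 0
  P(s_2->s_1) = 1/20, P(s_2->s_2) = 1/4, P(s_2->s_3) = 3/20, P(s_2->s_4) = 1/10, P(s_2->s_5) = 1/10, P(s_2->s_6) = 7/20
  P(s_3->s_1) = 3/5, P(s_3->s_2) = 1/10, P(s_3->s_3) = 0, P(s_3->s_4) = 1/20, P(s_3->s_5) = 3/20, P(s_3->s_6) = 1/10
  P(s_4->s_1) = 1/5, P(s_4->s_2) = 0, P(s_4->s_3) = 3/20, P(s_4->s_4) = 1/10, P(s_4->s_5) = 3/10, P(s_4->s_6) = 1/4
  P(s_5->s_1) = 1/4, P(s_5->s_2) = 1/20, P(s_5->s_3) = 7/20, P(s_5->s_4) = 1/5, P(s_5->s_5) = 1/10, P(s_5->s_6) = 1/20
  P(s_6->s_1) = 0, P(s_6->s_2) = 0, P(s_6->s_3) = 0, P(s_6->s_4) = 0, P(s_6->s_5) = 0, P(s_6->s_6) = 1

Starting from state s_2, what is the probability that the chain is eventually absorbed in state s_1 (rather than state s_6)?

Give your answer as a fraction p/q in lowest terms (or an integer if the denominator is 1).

Answer: 5239/13077

Derivation:
Let a_i = P(absorbed in s_1 | start in state i).
Boundary conditions: a_s_1 = 1, a_s_6 = 0.
For each transient state i, a_i = sum_j P(i->j) * a_j:
  a_s_2 = 1/20*a_s_1 + 1/4*a_s_2 + 3/20*a_s_3 + 1/10*a_s_4 + 1/10*a_s_5 + 7/20*a_s_6
  a_s_3 = 3/5*a_s_1 + 1/10*a_s_2 + 0*a_s_3 + 1/20*a_s_4 + 3/20*a_s_5 + 1/10*a_s_6
  a_s_4 = 1/5*a_s_1 + 0*a_s_2 + 3/20*a_s_3 + 1/10*a_s_4 + 3/10*a_s_5 + 1/4*a_s_6
  a_s_5 = 1/4*a_s_1 + 1/20*a_s_2 + 7/20*a_s_3 + 1/5*a_s_4 + 1/10*a_s_5 + 1/20*a_s_6

Substituting a_s_1 = 1 and a_s_6 = 0, rearrange to (I - Q) a = r where r[i] = P(i -> s_1):
  [3/4, -3/20, -1/10, -1/10] . (a_s_2, a_s_3, a_s_4, a_s_5) = 1/20
  [-1/10, 1, -1/20, -3/20] . (a_s_2, a_s_3, a_s_4, a_s_5) = 3/5
  [0, -3/20, 9/10, -3/10] . (a_s_2, a_s_3, a_s_4, a_s_5) = 1/5
  [-1/20, -7/20, -1/5, 9/10] . (a_s_2, a_s_3, a_s_4, a_s_5) = 1/4

Solving yields:
  a_s_2 = 5239/13077
  a_s_3 = 30616/39231
  a_s_4 = 23450/39231
  a_s_5 = 28888/39231

Starting state is s_2, so the absorption probability is a_s_2 = 5239/13077.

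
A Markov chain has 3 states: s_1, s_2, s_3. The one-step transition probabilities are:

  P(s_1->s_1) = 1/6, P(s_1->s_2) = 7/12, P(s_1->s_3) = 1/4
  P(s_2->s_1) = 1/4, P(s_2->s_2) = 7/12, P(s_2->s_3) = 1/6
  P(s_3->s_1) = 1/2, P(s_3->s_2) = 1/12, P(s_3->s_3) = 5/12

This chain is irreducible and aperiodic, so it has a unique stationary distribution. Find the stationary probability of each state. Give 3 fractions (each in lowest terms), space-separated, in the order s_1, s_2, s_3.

The stationary distribution satisfies pi = pi * P, i.e.:
  pi_s_1 = 1/6*pi_s_1 + 1/4*pi_s_2 + 1/2*pi_s_3
  pi_s_2 = 7/12*pi_s_1 + 7/12*pi_s_2 + 1/12*pi_s_3
  pi_s_3 = 1/4*pi_s_1 + 1/6*pi_s_2 + 5/12*pi_s_3
with normalization: pi_s_1 + pi_s_2 + pi_s_3 = 1.

Using the first 2 balance equations plus normalization, the linear system A*pi = b is:
  [-5/6, 1/4, 1/2] . pi = 0
  [7/12, -5/12, 1/12] . pi = 0
  [1, 1, 1] . pi = 1

Solving yields:
  pi_s_1 = 11/38
  pi_s_2 = 26/57
  pi_s_3 = 29/114

Verification (pi * P):
  11/38*1/6 + 26/57*1/4 + 29/114*1/2 = 11/38 = pi_s_1  (ok)
  11/38*7/12 + 26/57*7/12 + 29/114*1/12 = 26/57 = pi_s_2  (ok)
  11/38*1/4 + 26/57*1/6 + 29/114*5/12 = 29/114 = pi_s_3  (ok)

Answer: 11/38 26/57 29/114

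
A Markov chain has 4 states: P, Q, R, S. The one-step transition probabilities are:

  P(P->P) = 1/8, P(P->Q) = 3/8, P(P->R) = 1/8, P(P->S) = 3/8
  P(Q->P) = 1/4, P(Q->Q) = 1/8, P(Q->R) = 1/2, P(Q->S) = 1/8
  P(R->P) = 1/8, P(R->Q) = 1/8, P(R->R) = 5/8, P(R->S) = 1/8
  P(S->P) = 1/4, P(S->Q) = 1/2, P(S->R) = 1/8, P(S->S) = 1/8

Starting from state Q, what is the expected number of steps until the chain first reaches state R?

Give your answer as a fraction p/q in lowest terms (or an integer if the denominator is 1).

Let h_i = expected steps to first reach R from state i.
Boundary: h_R = 0.
First-step equations for the other states:
  h_P = 1 + 1/8*h_P + 3/8*h_Q + 1/8*h_R + 3/8*h_S
  h_Q = 1 + 1/4*h_P + 1/8*h_Q + 1/2*h_R + 1/8*h_S
  h_S = 1 + 1/4*h_P + 1/2*h_Q + 1/8*h_R + 1/8*h_S

Substituting h_R = 0 and rearranging gives the linear system (I - Q) h = 1:
  [7/8, -3/8, -3/8] . (h_P, h_Q, h_S) = 1
  [-1/4, 7/8, -1/8] . (h_P, h_Q, h_S) = 1
  [-1/4, -1/2, 7/8] . (h_P, h_Q, h_S) = 1

Solving yields:
  h_P = 272/67
  h_Q = 192/67
  h_S = 264/67

Starting state is Q, so the expected hitting time is h_Q = 192/67.

Answer: 192/67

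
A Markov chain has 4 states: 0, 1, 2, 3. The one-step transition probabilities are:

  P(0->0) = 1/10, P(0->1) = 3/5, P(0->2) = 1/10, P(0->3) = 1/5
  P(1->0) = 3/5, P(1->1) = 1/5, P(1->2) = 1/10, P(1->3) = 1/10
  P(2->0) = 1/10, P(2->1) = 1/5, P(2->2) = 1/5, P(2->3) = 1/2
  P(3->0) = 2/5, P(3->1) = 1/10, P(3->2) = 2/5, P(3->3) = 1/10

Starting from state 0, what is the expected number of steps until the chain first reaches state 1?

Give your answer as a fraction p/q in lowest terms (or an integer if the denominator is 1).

Answer: 900/367

Derivation:
Let h_i = expected steps to first reach 1 from state i.
Boundary: h_1 = 0.
First-step equations for the other states:
  h_0 = 1 + 1/10*h_0 + 3/5*h_1 + 1/10*h_2 + 1/5*h_3
  h_2 = 1 + 1/10*h_0 + 1/5*h_1 + 1/5*h_2 + 1/2*h_3
  h_3 = 1 + 2/5*h_0 + 1/10*h_1 + 2/5*h_2 + 1/10*h_3

Substituting h_1 = 0 and rearranging gives the linear system (I - Q) h = 1:
  [9/10, -1/10, -1/5] . (h_0, h_2, h_3) = 1
  [-1/10, 4/5, -1/2] . (h_0, h_2, h_3) = 1
  [-2/5, -2/5, 9/10] . (h_0, h_2, h_3) = 1

Solving yields:
  h_0 = 900/367
  h_2 = 1490/367
  h_3 = 1470/367

Starting state is 0, so the expected hitting time is h_0 = 900/367.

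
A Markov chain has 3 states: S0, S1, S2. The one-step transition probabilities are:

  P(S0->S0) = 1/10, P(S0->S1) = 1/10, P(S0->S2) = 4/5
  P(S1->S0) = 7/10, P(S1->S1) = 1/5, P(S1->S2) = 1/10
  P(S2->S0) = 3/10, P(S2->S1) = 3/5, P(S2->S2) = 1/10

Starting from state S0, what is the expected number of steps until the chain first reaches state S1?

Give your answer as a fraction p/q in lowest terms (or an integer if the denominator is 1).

Let h_i = expected steps to first reach S1 from state i.
Boundary: h_S1 = 0.
First-step equations for the other states:
  h_S0 = 1 + 1/10*h_S0 + 1/10*h_S1 + 4/5*h_S2
  h_S2 = 1 + 3/10*h_S0 + 3/5*h_S1 + 1/10*h_S2

Substituting h_S1 = 0 and rearranging gives the linear system (I - Q) h = 1:
  [9/10, -4/5] . (h_S0, h_S2) = 1
  [-3/10, 9/10] . (h_S0, h_S2) = 1

Solving yields:
  h_S0 = 170/57
  h_S2 = 40/19

Starting state is S0, so the expected hitting time is h_S0 = 170/57.

Answer: 170/57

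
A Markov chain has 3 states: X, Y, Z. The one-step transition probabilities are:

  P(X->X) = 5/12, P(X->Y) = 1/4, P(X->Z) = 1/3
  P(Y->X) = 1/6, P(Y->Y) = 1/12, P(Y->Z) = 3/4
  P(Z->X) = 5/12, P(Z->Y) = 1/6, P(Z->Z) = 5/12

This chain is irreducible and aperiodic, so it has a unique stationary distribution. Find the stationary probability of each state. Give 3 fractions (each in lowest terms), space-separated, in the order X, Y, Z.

Answer: 59/159 29/159 71/159

Derivation:
The stationary distribution satisfies pi = pi * P, i.e.:
  pi_X = 5/12*pi_X + 1/6*pi_Y + 5/12*pi_Z
  pi_Y = 1/4*pi_X + 1/12*pi_Y + 1/6*pi_Z
  pi_Z = 1/3*pi_X + 3/4*pi_Y + 5/12*pi_Z
with normalization: pi_X + pi_Y + pi_Z = 1.

Using the first 2 balance equations plus normalization, the linear system A*pi = b is:
  [-7/12, 1/6, 5/12] . pi = 0
  [1/4, -11/12, 1/6] . pi = 0
  [1, 1, 1] . pi = 1

Solving yields:
  pi_X = 59/159
  pi_Y = 29/159
  pi_Z = 71/159

Verification (pi * P):
  59/159*5/12 + 29/159*1/6 + 71/159*5/12 = 59/159 = pi_X  (ok)
  59/159*1/4 + 29/159*1/12 + 71/159*1/6 = 29/159 = pi_Y  (ok)
  59/159*1/3 + 29/159*3/4 + 71/159*5/12 = 71/159 = pi_Z  (ok)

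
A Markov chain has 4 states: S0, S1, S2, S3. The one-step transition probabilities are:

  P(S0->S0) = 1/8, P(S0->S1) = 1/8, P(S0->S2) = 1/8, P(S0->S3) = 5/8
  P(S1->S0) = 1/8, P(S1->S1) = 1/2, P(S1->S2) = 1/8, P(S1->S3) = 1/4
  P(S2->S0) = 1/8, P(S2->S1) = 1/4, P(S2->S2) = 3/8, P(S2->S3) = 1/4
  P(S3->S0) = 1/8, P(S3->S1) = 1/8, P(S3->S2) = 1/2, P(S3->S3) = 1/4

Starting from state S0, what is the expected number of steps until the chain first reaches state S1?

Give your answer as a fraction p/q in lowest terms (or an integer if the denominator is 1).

Answer: 600/101

Derivation:
Let h_i = expected steps to first reach S1 from state i.
Boundary: h_S1 = 0.
First-step equations for the other states:
  h_S0 = 1 + 1/8*h_S0 + 1/8*h_S1 + 1/8*h_S2 + 5/8*h_S3
  h_S2 = 1 + 1/8*h_S0 + 1/4*h_S1 + 3/8*h_S2 + 1/4*h_S3
  h_S3 = 1 + 1/8*h_S0 + 1/8*h_S1 + 1/2*h_S2 + 1/4*h_S3

Substituting h_S1 = 0 and rearranging gives the linear system (I - Q) h = 1:
  [7/8, -1/8, -5/8] . (h_S0, h_S2, h_S3) = 1
  [-1/8, 5/8, -1/4] . (h_S0, h_S2, h_S3) = 1
  [-1/8, -1/2, 3/4] . (h_S0, h_S2, h_S3) = 1

Solving yields:
  h_S0 = 600/101
  h_S2 = 512/101
  h_S3 = 576/101

Starting state is S0, so the expected hitting time is h_S0 = 600/101.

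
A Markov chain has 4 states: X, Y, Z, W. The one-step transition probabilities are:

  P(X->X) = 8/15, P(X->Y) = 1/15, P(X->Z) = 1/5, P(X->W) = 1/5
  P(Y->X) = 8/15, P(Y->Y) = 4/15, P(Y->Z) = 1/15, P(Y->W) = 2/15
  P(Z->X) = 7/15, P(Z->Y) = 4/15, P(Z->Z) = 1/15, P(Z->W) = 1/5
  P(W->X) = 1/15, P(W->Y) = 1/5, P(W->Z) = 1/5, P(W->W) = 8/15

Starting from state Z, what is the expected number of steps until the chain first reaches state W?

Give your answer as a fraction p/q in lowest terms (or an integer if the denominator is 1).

Answer: 3195/604

Derivation:
Let h_i = expected steps to first reach W from state i.
Boundary: h_W = 0.
First-step equations for the other states:
  h_X = 1 + 8/15*h_X + 1/15*h_Y + 1/5*h_Z + 1/5*h_W
  h_Y = 1 + 8/15*h_X + 4/15*h_Y + 1/15*h_Z + 2/15*h_W
  h_Z = 1 + 7/15*h_X + 4/15*h_Y + 1/15*h_Z + 1/5*h_W

Substituting h_W = 0 and rearranging gives the linear system (I - Q) h = 1:
  [7/15, -1/15, -1/5] . (h_X, h_Y, h_Z) = 1
  [-8/15, 11/15, -1/15] . (h_X, h_Y, h_Z) = 1
  [-7/15, -4/15, 14/15] . (h_X, h_Y, h_Z) = 1

Solving yields:
  h_X = 1575/302
  h_Y = 3405/604
  h_Z = 3195/604

Starting state is Z, so the expected hitting time is h_Z = 3195/604.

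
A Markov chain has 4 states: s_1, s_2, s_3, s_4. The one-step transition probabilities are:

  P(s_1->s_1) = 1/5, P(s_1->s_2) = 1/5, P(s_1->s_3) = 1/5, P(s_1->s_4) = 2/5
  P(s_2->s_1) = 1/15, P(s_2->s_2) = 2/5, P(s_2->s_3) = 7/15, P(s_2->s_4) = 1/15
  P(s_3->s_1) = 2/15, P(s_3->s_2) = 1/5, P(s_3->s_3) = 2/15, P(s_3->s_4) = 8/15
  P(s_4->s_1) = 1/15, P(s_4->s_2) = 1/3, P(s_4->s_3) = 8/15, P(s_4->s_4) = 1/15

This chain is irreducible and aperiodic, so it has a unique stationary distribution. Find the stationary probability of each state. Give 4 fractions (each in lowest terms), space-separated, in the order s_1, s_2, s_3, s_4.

Answer: 19/184 27/92 63/184 6/23

Derivation:
The stationary distribution satisfies pi = pi * P, i.e.:
  pi_s_1 = 1/5*pi_s_1 + 1/15*pi_s_2 + 2/15*pi_s_3 + 1/15*pi_s_4
  pi_s_2 = 1/5*pi_s_1 + 2/5*pi_s_2 + 1/5*pi_s_3 + 1/3*pi_s_4
  pi_s_3 = 1/5*pi_s_1 + 7/15*pi_s_2 + 2/15*pi_s_3 + 8/15*pi_s_4
  pi_s_4 = 2/5*pi_s_1 + 1/15*pi_s_2 + 8/15*pi_s_3 + 1/15*pi_s_4
with normalization: pi_s_1 + pi_s_2 + pi_s_3 + pi_s_4 = 1.

Using the first 3 balance equations plus normalization, the linear system A*pi = b is:
  [-4/5, 1/15, 2/15, 1/15] . pi = 0
  [1/5, -3/5, 1/5, 1/3] . pi = 0
  [1/5, 7/15, -13/15, 8/15] . pi = 0
  [1, 1, 1, 1] . pi = 1

Solving yields:
  pi_s_1 = 19/184
  pi_s_2 = 27/92
  pi_s_3 = 63/184
  pi_s_4 = 6/23

Verification (pi * P):
  19/184*1/5 + 27/92*1/15 + 63/184*2/15 + 6/23*1/15 = 19/184 = pi_s_1  (ok)
  19/184*1/5 + 27/92*2/5 + 63/184*1/5 + 6/23*1/3 = 27/92 = pi_s_2  (ok)
  19/184*1/5 + 27/92*7/15 + 63/184*2/15 + 6/23*8/15 = 63/184 = pi_s_3  (ok)
  19/184*2/5 + 27/92*1/15 + 63/184*8/15 + 6/23*1/15 = 6/23 = pi_s_4  (ok)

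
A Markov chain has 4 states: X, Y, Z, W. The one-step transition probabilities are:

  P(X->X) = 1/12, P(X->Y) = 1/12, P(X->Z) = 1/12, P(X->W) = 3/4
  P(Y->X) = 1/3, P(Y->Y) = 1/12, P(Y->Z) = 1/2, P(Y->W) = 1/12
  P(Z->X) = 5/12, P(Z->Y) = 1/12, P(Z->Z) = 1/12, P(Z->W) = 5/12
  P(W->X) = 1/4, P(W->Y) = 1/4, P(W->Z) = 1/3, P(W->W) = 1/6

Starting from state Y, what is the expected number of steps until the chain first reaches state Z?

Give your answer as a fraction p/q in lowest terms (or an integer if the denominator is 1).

Let h_i = expected steps to first reach Z from state i.
Boundary: h_Z = 0.
First-step equations for the other states:
  h_X = 1 + 1/12*h_X + 1/12*h_Y + 1/12*h_Z + 3/4*h_W
  h_Y = 1 + 1/3*h_X + 1/12*h_Y + 1/2*h_Z + 1/12*h_W
  h_W = 1 + 1/4*h_X + 1/4*h_Y + 1/3*h_Z + 1/6*h_W

Substituting h_Z = 0 and rearranging gives the linear system (I - Q) h = 1:
  [11/12, -1/12, -3/4] . (h_X, h_Y, h_W) = 1
  [-1/3, 11/12, -1/12] . (h_X, h_Y, h_W) = 1
  [-1/4, -1/4, 5/6] . (h_X, h_Y, h_W) = 1

Solving yields:
  h_X = 976/243
  h_Y = 692/243
  h_W = 88/27

Starting state is Y, so the expected hitting time is h_Y = 692/243.

Answer: 692/243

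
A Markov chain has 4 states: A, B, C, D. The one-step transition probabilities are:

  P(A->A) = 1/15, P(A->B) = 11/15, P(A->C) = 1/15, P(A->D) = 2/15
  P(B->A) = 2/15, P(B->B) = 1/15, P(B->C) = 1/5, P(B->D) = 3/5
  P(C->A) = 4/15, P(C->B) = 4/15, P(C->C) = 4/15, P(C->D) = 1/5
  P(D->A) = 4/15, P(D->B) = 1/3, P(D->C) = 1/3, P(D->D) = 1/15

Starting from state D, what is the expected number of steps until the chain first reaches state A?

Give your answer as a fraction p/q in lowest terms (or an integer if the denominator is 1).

Let h_i = expected steps to first reach A from state i.
Boundary: h_A = 0.
First-step equations for the other states:
  h_B = 1 + 2/15*h_A + 1/15*h_B + 1/5*h_C + 3/5*h_D
  h_C = 1 + 4/15*h_A + 4/15*h_B + 4/15*h_C + 1/5*h_D
  h_D = 1 + 4/15*h_A + 1/3*h_B + 1/3*h_C + 1/15*h_D

Substituting h_A = 0 and rearranging gives the linear system (I - Q) h = 1:
  [14/15, -1/5, -3/5] . (h_B, h_C, h_D) = 1
  [-4/15, 11/15, -1/5] . (h_B, h_C, h_D) = 1
  [-1/3, -1/3, 14/15] . (h_B, h_C, h_D) = 1

Solving yields:
  h_B = 2505/529
  h_C = 2250/529
  h_D = 2265/529

Starting state is D, so the expected hitting time is h_D = 2265/529.

Answer: 2265/529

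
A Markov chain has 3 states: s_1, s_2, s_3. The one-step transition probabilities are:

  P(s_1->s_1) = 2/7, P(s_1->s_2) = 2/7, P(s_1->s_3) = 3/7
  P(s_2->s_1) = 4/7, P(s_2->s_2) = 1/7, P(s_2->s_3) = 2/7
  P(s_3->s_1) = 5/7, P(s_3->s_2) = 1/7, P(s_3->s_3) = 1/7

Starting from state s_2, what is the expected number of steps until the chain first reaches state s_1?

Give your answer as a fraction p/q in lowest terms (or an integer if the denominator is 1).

Answer: 28/17

Derivation:
Let h_i = expected steps to first reach s_1 from state i.
Boundary: h_s_1 = 0.
First-step equations for the other states:
  h_s_2 = 1 + 4/7*h_s_1 + 1/7*h_s_2 + 2/7*h_s_3
  h_s_3 = 1 + 5/7*h_s_1 + 1/7*h_s_2 + 1/7*h_s_3

Substituting h_s_1 = 0 and rearranging gives the linear system (I - Q) h = 1:
  [6/7, -2/7] . (h_s_2, h_s_3) = 1
  [-1/7, 6/7] . (h_s_2, h_s_3) = 1

Solving yields:
  h_s_2 = 28/17
  h_s_3 = 49/34

Starting state is s_2, so the expected hitting time is h_s_2 = 28/17.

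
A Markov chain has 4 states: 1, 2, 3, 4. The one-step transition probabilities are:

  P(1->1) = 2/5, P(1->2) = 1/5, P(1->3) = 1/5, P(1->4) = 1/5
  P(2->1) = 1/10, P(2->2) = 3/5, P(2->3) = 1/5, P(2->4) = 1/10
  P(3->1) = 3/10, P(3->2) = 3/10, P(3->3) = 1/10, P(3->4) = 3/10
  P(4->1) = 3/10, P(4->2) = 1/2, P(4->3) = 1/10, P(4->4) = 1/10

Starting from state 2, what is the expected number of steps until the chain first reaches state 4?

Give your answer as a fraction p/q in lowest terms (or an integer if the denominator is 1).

Answer: 77/12

Derivation:
Let h_i = expected steps to first reach 4 from state i.
Boundary: h_4 = 0.
First-step equations for the other states:
  h_1 = 1 + 2/5*h_1 + 1/5*h_2 + 1/5*h_3 + 1/5*h_4
  h_2 = 1 + 1/10*h_1 + 3/5*h_2 + 1/5*h_3 + 1/10*h_4
  h_3 = 1 + 3/10*h_1 + 3/10*h_2 + 1/10*h_3 + 3/10*h_4

Substituting h_4 = 0 and rearranging gives the linear system (I - Q) h = 1:
  [3/5, -1/5, -1/5] . (h_1, h_2, h_3) = 1
  [-1/10, 2/5, -1/5] . (h_1, h_2, h_3) = 1
  [-3/10, -3/10, 9/10] . (h_1, h_2, h_3) = 1

Solving yields:
  h_1 = 11/2
  h_2 = 77/12
  h_3 = 61/12

Starting state is 2, so the expected hitting time is h_2 = 77/12.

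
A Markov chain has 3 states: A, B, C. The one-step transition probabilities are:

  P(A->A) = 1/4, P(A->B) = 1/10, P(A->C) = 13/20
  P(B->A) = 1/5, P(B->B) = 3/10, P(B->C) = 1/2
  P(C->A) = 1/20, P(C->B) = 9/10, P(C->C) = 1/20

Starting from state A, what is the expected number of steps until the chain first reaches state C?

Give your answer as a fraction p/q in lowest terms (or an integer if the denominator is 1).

Answer: 160/101

Derivation:
Let h_i = expected steps to first reach C from state i.
Boundary: h_C = 0.
First-step equations for the other states:
  h_A = 1 + 1/4*h_A + 1/10*h_B + 13/20*h_C
  h_B = 1 + 1/5*h_A + 3/10*h_B + 1/2*h_C

Substituting h_C = 0 and rearranging gives the linear system (I - Q) h = 1:
  [3/4, -1/10] . (h_A, h_B) = 1
  [-1/5, 7/10] . (h_A, h_B) = 1

Solving yields:
  h_A = 160/101
  h_B = 190/101

Starting state is A, so the expected hitting time is h_A = 160/101.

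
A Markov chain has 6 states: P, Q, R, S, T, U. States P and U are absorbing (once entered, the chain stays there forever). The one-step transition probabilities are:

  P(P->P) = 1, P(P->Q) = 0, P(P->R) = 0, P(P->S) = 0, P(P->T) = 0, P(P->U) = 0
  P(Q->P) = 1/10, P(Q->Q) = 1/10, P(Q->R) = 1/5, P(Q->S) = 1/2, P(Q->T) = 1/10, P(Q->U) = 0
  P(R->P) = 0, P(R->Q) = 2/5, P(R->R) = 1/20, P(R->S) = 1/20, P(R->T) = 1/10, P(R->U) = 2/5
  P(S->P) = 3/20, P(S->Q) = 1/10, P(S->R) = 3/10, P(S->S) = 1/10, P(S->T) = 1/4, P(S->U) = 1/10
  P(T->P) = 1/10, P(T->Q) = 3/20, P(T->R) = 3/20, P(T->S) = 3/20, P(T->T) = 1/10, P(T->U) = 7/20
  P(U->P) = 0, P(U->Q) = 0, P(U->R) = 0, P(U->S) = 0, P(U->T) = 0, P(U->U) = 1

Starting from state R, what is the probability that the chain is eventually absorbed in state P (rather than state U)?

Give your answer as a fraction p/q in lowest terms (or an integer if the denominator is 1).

Let a_i = P(absorbed in P | start in state i).
Boundary conditions: a_P = 1, a_U = 0.
For each transient state i, a_i = sum_j P(i->j) * a_j:
  a_Q = 1/10*a_P + 1/10*a_Q + 1/5*a_R + 1/2*a_S + 1/10*a_T + 0*a_U
  a_R = 0*a_P + 2/5*a_Q + 1/20*a_R + 1/20*a_S + 1/10*a_T + 2/5*a_U
  a_S = 3/20*a_P + 1/10*a_Q + 3/10*a_R + 1/10*a_S + 1/4*a_T + 1/10*a_U
  a_T = 1/10*a_P + 3/20*a_Q + 3/20*a_R + 3/20*a_S + 1/10*a_T + 7/20*a_U

Substituting a_P = 1 and a_U = 0, rearrange to (I - Q) a = r where r[i] = P(i -> P):
  [9/10, -1/5, -1/2, -1/10] . (a_Q, a_R, a_S, a_T) = 1/10
  [-2/5, 19/20, -1/20, -1/10] . (a_Q, a_R, a_S, a_T) = 0
  [-1/10, -3/10, 9/10, -1/4] . (a_Q, a_R, a_S, a_T) = 3/20
  [-3/20, -3/20, -3/20, 9/10] . (a_Q, a_R, a_S, a_T) = 1/10

Solving yields:
  a_Q = 12874/33561
  a_R = 6994/33561
  a_S = 11860/33561
  a_T = 9017/33561

Starting state is R, so the absorption probability is a_R = 6994/33561.

Answer: 6994/33561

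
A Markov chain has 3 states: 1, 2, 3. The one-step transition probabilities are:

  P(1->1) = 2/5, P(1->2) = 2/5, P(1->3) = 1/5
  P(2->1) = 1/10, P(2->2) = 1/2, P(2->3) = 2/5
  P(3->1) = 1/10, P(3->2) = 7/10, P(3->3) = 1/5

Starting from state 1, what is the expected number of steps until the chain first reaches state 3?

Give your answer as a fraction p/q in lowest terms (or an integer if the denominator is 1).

Answer: 45/13

Derivation:
Let h_i = expected steps to first reach 3 from state i.
Boundary: h_3 = 0.
First-step equations for the other states:
  h_1 = 1 + 2/5*h_1 + 2/5*h_2 + 1/5*h_3
  h_2 = 1 + 1/10*h_1 + 1/2*h_2 + 2/5*h_3

Substituting h_3 = 0 and rearranging gives the linear system (I - Q) h = 1:
  [3/5, -2/5] . (h_1, h_2) = 1
  [-1/10, 1/2] . (h_1, h_2) = 1

Solving yields:
  h_1 = 45/13
  h_2 = 35/13

Starting state is 1, so the expected hitting time is h_1 = 45/13.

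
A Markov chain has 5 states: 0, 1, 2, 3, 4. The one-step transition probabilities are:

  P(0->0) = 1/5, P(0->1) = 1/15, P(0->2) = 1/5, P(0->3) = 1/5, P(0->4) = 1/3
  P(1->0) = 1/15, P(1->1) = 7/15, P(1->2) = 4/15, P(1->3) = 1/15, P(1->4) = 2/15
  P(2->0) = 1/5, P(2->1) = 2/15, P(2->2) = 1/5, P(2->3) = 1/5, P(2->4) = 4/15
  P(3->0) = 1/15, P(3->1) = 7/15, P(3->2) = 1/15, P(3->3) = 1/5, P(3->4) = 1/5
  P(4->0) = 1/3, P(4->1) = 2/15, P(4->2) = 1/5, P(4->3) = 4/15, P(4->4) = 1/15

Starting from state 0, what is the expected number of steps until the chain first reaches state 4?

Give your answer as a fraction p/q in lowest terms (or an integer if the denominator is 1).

Let h_i = expected steps to first reach 4 from state i.
Boundary: h_4 = 0.
First-step equations for the other states:
  h_0 = 1 + 1/5*h_0 + 1/15*h_1 + 1/5*h_2 + 1/5*h_3 + 1/3*h_4
  h_1 = 1 + 1/15*h_0 + 7/15*h_1 + 4/15*h_2 + 1/15*h_3 + 2/15*h_4
  h_2 = 1 + 1/5*h_0 + 2/15*h_1 + 1/5*h_2 + 1/5*h_3 + 4/15*h_4
  h_3 = 1 + 1/15*h_0 + 7/15*h_1 + 1/15*h_2 + 1/5*h_3 + 1/5*h_4

Substituting h_4 = 0 and rearranging gives the linear system (I - Q) h = 1:
  [4/5, -1/15, -1/5, -1/5] . (h_0, h_1, h_2, h_3) = 1
  [-1/15, 8/15, -4/15, -1/15] . (h_0, h_1, h_2, h_3) = 1
  [-1/5, -2/15, 4/5, -1/5] . (h_0, h_1, h_2, h_3) = 1
  [-1/15, -7/15, -1/15, 4/5] . (h_0, h_1, h_2, h_3) = 1

Solving yields:
  h_0 = 5465/1362
  h_1 = 1175/227
  h_2 = 5935/1362
  h_3 = 2255/454

Starting state is 0, so the expected hitting time is h_0 = 5465/1362.

Answer: 5465/1362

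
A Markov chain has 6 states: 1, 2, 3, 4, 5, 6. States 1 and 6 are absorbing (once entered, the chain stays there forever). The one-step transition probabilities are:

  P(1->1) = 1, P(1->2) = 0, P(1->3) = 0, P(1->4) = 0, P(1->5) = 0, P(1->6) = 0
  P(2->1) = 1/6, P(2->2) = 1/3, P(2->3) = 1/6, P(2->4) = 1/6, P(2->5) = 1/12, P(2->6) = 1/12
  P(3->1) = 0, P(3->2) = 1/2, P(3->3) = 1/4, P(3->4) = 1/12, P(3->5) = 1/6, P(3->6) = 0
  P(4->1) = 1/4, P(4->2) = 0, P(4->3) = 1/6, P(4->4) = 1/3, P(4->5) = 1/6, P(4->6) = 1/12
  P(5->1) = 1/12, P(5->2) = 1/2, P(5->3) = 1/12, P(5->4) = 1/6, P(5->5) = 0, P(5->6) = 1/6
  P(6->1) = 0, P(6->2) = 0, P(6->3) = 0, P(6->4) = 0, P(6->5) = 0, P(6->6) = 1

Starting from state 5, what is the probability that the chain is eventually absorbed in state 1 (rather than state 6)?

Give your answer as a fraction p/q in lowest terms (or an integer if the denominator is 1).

Let a_i = P(absorbed in 1 | start in state i).
Boundary conditions: a_1 = 1, a_6 = 0.
For each transient state i, a_i = sum_j P(i->j) * a_j:
  a_2 = 1/6*a_1 + 1/3*a_2 + 1/6*a_3 + 1/6*a_4 + 1/12*a_5 + 1/12*a_6
  a_3 = 0*a_1 + 1/2*a_2 + 1/4*a_3 + 1/12*a_4 + 1/6*a_5 + 0*a_6
  a_4 = 1/4*a_1 + 0*a_2 + 1/6*a_3 + 1/3*a_4 + 1/6*a_5 + 1/12*a_6
  a_5 = 1/12*a_1 + 1/2*a_2 + 1/12*a_3 + 1/6*a_4 + 0*a_5 + 1/6*a_6

Substituting a_1 = 1 and a_6 = 0, rearrange to (I - Q) a = r where r[i] = P(i -> 1):
  [2/3, -1/6, -1/6, -1/12] . (a_2, a_3, a_4, a_5) = 1/6
  [-1/2, 3/4, -1/12, -1/6] . (a_2, a_3, a_4, a_5) = 0
  [0, -1/6, 2/3, -1/6] . (a_2, a_3, a_4, a_5) = 1/4
  [-1/2, -1/12, -1/6, 1] . (a_2, a_3, a_4, a_5) = 1/12

Solving yields:
  a_2 = 2495/3836
  a_3 = 1221/1918
  a_4 = 650/959
  a_5 = 551/959

Starting state is 5, so the absorption probability is a_5 = 551/959.

Answer: 551/959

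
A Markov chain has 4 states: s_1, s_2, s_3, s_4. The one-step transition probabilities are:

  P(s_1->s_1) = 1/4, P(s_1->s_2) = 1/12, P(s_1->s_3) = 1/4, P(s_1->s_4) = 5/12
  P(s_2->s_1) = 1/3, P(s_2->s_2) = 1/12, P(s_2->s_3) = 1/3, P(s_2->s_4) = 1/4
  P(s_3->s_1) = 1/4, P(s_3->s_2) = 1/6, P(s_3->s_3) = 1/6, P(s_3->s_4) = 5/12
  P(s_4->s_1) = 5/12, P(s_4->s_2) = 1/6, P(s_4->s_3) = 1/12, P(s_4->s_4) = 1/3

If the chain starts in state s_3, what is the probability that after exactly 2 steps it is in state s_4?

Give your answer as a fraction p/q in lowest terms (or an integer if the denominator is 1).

Answer: 17/48

Derivation:
Computing P^2 by repeated multiplication:
P^1 =
  s_1: [1/4, 1/12, 1/4, 5/12]
  s_2: [1/3, 1/12, 1/3, 1/4]
  s_3: [1/4, 1/6, 1/6, 5/12]
  s_4: [5/12, 1/6, 1/12, 1/3]
P^2 =
  s_1: [47/144, 5/36, 1/6, 53/144]
  s_2: [43/144, 19/144, 3/16, 55/144]
  s_3: [1/3, 19/144, 13/72, 17/48]
  s_4: [23/72, 17/144, 29/144, 13/36]

(P^2)[s_3 -> s_4] = 17/48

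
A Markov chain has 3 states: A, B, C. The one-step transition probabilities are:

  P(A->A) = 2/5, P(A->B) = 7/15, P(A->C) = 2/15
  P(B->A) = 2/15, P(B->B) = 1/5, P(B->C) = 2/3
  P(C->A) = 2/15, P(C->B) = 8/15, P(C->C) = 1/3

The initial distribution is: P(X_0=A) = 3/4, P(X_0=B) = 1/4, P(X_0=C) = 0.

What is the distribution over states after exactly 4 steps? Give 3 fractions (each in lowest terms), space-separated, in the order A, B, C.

Answer: 374/2025 263/675 862/2025

Derivation:
Propagating the distribution step by step (d_{t+1} = d_t * P):
d_0 = (A=3/4, B=1/4, C=0)
  d_1[A] = 3/4*2/5 + 1/4*2/15 + 0*2/15 = 1/3
  d_1[B] = 3/4*7/15 + 1/4*1/5 + 0*8/15 = 2/5
  d_1[C] = 3/4*2/15 + 1/4*2/3 + 0*1/3 = 4/15
d_1 = (A=1/3, B=2/5, C=4/15)
  d_2[A] = 1/3*2/5 + 2/5*2/15 + 4/15*2/15 = 2/9
  d_2[B] = 1/3*7/15 + 2/5*1/5 + 4/15*8/15 = 17/45
  d_2[C] = 1/3*2/15 + 2/5*2/3 + 4/15*1/3 = 2/5
d_2 = (A=2/9, B=17/45, C=2/5)
  d_3[A] = 2/9*2/5 + 17/45*2/15 + 2/5*2/15 = 26/135
  d_3[B] = 2/9*7/15 + 17/45*1/5 + 2/5*8/15 = 53/135
  d_3[C] = 2/9*2/15 + 17/45*2/3 + 2/5*1/3 = 56/135
d_3 = (A=26/135, B=53/135, C=56/135)
  d_4[A] = 26/135*2/5 + 53/135*2/15 + 56/135*2/15 = 374/2025
  d_4[B] = 26/135*7/15 + 53/135*1/5 + 56/135*8/15 = 263/675
  d_4[C] = 26/135*2/15 + 53/135*2/3 + 56/135*1/3 = 862/2025
d_4 = (A=374/2025, B=263/675, C=862/2025)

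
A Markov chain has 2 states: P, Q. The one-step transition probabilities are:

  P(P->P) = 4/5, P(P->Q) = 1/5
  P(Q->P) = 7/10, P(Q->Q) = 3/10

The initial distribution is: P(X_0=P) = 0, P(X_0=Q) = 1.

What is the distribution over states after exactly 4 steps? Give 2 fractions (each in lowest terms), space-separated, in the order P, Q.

Answer: 7777/10000 2223/10000

Derivation:
Propagating the distribution step by step (d_{t+1} = d_t * P):
d_0 = (P=0, Q=1)
  d_1[P] = 0*4/5 + 1*7/10 = 7/10
  d_1[Q] = 0*1/5 + 1*3/10 = 3/10
d_1 = (P=7/10, Q=3/10)
  d_2[P] = 7/10*4/5 + 3/10*7/10 = 77/100
  d_2[Q] = 7/10*1/5 + 3/10*3/10 = 23/100
d_2 = (P=77/100, Q=23/100)
  d_3[P] = 77/100*4/5 + 23/100*7/10 = 777/1000
  d_3[Q] = 77/100*1/5 + 23/100*3/10 = 223/1000
d_3 = (P=777/1000, Q=223/1000)
  d_4[P] = 777/1000*4/5 + 223/1000*7/10 = 7777/10000
  d_4[Q] = 777/1000*1/5 + 223/1000*3/10 = 2223/10000
d_4 = (P=7777/10000, Q=2223/10000)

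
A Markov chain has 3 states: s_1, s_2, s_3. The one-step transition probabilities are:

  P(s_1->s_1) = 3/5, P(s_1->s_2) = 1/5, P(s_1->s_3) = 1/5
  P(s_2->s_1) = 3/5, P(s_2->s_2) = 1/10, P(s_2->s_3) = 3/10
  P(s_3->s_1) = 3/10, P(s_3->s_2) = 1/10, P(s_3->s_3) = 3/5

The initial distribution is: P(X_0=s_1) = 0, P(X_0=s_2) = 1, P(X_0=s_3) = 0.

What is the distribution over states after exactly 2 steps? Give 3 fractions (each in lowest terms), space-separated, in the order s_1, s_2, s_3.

Answer: 51/100 4/25 33/100

Derivation:
Propagating the distribution step by step (d_{t+1} = d_t * P):
d_0 = (s_1=0, s_2=1, s_3=0)
  d_1[s_1] = 0*3/5 + 1*3/5 + 0*3/10 = 3/5
  d_1[s_2] = 0*1/5 + 1*1/10 + 0*1/10 = 1/10
  d_1[s_3] = 0*1/5 + 1*3/10 + 0*3/5 = 3/10
d_1 = (s_1=3/5, s_2=1/10, s_3=3/10)
  d_2[s_1] = 3/5*3/5 + 1/10*3/5 + 3/10*3/10 = 51/100
  d_2[s_2] = 3/5*1/5 + 1/10*1/10 + 3/10*1/10 = 4/25
  d_2[s_3] = 3/5*1/5 + 1/10*3/10 + 3/10*3/5 = 33/100
d_2 = (s_1=51/100, s_2=4/25, s_3=33/100)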